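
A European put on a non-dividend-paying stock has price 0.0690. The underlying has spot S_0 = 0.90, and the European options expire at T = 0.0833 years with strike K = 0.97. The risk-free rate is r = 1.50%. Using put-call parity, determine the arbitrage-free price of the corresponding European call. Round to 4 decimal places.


Answer: Call price = 0.0002

Derivation:
Put-call parity: C - P = S_0 * exp(-qT) - K * exp(-rT).
S_0 * exp(-qT) = 0.9000 * 1.00000000 = 0.90000000
K * exp(-rT) = 0.9700 * 0.99875128 = 0.96878874
C = P + S*exp(-qT) - K*exp(-rT)
C = 0.0690 + 0.90000000 - 0.96878874 = 0.0002


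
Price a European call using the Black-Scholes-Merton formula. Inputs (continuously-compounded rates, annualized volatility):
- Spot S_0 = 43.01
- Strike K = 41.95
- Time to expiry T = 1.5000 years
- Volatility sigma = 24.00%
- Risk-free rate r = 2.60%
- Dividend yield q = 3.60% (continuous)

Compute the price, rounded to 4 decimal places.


d1 = (ln(S/K) + (r - q + 0.5*sigma^2) * T) / (sigma * sqrt(T)) = 0.18083431
d2 = d1 - sigma * sqrt(T) = -0.11310446
exp(-rT) = 0.96175071; exp(-qT) = 0.94743211
C = S_0 * exp(-qT) * N(d1) - K * exp(-rT) * N(d2)
N(d1) = 0.57175118; N(d2) = 0.45497387
C = 43.0100 * 0.94743211 * 0.57175118 - 41.9500 * 0.96175071 * 0.45497387 = 4.9422

Answer: Price = 4.9422


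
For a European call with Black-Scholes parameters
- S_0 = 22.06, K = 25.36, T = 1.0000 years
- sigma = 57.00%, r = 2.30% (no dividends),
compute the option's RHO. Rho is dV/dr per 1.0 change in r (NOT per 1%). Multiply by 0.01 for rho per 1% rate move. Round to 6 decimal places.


d1 = 0.0807769899; d2 = -0.4892230101
phi(d1) = 0.3976428675; exp(-qT) = 1.0000000000; exp(-rT) = 0.9772624838
N(d2) = 0.3123419104
Rho = K*T*exp(-rT)*N(d2) = 25.3600 * 1.0000 * 0.9772624838 * 0.3123419104 = 7.740887

Answer: Rho = 7.740887


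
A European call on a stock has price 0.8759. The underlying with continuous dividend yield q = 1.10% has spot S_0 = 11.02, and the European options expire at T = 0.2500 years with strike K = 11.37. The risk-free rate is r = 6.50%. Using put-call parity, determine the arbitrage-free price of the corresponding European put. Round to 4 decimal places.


Put-call parity: C - P = S_0 * exp(-qT) - K * exp(-rT).
S_0 * exp(-qT) = 11.0200 * 0.99725378 = 10.98973663
K * exp(-rT) = 11.3700 * 0.98388132 = 11.18673060
P = C - S*exp(-qT) + K*exp(-rT)
P = 0.8759 - 10.98973663 + 11.18673060 = 1.0729

Answer: Put price = 1.0729


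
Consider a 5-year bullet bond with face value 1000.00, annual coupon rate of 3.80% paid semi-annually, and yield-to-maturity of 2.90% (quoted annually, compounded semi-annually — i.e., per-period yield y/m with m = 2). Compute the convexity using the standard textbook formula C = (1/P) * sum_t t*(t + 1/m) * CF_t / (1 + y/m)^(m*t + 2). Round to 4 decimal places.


Answer: Convexity = 23.9573

Derivation:
Coupon per period c = face * coupon_rate / m = 19.000000
Periods per year m = 2; per-period yield y/m = 0.014500
Number of cashflows N = 10
Cashflows (t years, CF_t, discount factor 1/(1+y/m)^(m*t), PV):
  t = 0.5000: CF_t = 19.000000, DF = 0.985707, PV = 18.728438
  t = 1.0000: CF_t = 19.000000, DF = 0.971619, PV = 18.460757
  t = 1.5000: CF_t = 19.000000, DF = 0.957732, PV = 18.196902
  t = 2.0000: CF_t = 19.000000, DF = 0.944043, PV = 17.936818
  t = 2.5000: CF_t = 19.000000, DF = 0.930550, PV = 17.680451
  t = 3.0000: CF_t = 19.000000, DF = 0.917250, PV = 17.427749
  t = 3.5000: CF_t = 19.000000, DF = 0.904140, PV = 17.178658
  t = 4.0000: CF_t = 19.000000, DF = 0.891217, PV = 16.933128
  t = 4.5000: CF_t = 19.000000, DF = 0.878479, PV = 16.691107
  t = 5.0000: CF_t = 1019.000000, DF = 0.865923, PV = 882.375966
Price P = sum_t PV_t = 1041.609973
Convexity numerator sum_t t*(t + 1/m) * CF_t / (1+y/m)^(m*t + 2):
  t = 0.5000: term = 9.098451
  t = 1.0000: term = 26.905227
  t = 1.5000: term = 53.041354
  t = 2.0000: term = 87.138744
  t = 2.5000: term = 128.839937
  t = 3.0000: term = 177.797843
  t = 3.5000: term = 233.675497
  t = 4.0000: term = 296.145810
  t = 4.5000: term = 364.891338
  t = 5.0000: term = 23576.658960
Convexity = (1/P) * sum = 24954.193161 / 1041.609973 = 23.957329


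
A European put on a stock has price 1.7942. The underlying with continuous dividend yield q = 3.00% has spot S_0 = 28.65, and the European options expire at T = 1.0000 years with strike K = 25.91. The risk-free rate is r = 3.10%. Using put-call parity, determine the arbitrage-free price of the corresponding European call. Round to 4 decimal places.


Put-call parity: C - P = S_0 * exp(-qT) - K * exp(-rT).
S_0 * exp(-qT) = 28.6500 * 0.97044553 = 27.80326454
K * exp(-rT) = 25.9100 * 0.96947557 = 25.11911210
C = P + S*exp(-qT) - K*exp(-rT)
C = 1.7942 + 27.80326454 - 25.11911210 = 4.4784

Answer: Call price = 4.4784


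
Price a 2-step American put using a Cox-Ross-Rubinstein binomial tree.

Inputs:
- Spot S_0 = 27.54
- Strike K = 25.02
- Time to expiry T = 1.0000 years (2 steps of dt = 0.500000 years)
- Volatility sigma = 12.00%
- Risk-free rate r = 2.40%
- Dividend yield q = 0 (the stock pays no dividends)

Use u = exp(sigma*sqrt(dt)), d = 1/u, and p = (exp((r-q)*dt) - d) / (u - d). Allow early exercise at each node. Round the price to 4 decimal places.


Answer: Price = V(0,0) = 0.3519

Derivation:
dt = T/N = 0.500000
u = exp(sigma*sqrt(dt)) = 1.088557; d = 1/u = 0.918647
p = (exp((r-q)*dt) - d) / (u - d) = 0.549851
Discount per step: exp(-r*dt) = 0.988072
Stock lattice S(k, i) with i counting down-moves:
  k=0: S(0,0) = 27.5400
  k=1: S(1,0) = 29.9789; S(1,1) = 25.2996
  k=2: S(2,0) = 32.6337; S(2,1) = 27.5400; S(2,2) = 23.2414
Terminal payoffs V(N, i) = max(K - S_T, 0):
  V(2,0) = 0.000000; V(2,1) = 0.000000; V(2,2) = 1.778630
Backward induction: V(k, i) = exp(-r*dt) * [p * V(k+1, i) + (1-p) * V(k+1, i+1)]; then take max(V_cont, immediate exercise) for American.
  V(1,0) = exp(-r*dt) * [p*0.000000 + (1-p)*0.000000] = 0.000000; exercise = 0.000000; V(1,0) = max -> 0.000000
  V(1,1) = exp(-r*dt) * [p*0.000000 + (1-p)*1.778630] = 0.791099; exercise = 0.000000; V(1,1) = max -> 0.791099
  V(0,0) = exp(-r*dt) * [p*0.000000 + (1-p)*0.791099] = 0.351865; exercise = 0.000000; V(0,0) = max -> 0.351865


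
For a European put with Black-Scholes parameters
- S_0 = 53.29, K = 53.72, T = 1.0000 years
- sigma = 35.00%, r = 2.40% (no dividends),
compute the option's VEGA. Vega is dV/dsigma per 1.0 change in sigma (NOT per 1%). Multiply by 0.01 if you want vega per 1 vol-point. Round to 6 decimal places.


d1 = 0.2206094990; d2 = -0.1293905010
phi(d1) = 0.3893514749; exp(-qT) = 1.0000000000; exp(-rT) = 0.9762857098
Vega = S * exp(-qT) * phi(d1) * sqrt(T) = 53.2900 * 1.0000000000 * 0.3893514749 * 1.0000000000 = 20.748540

Answer: Vega = 20.748540


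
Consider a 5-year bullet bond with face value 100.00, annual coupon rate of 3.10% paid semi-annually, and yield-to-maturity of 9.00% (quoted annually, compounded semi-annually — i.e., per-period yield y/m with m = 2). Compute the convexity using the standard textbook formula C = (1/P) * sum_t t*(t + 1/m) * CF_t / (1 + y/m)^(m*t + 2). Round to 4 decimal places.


Answer: Convexity = 22.6079

Derivation:
Coupon per period c = face * coupon_rate / m = 1.550000
Periods per year m = 2; per-period yield y/m = 0.045000
Number of cashflows N = 10
Cashflows (t years, CF_t, discount factor 1/(1+y/m)^(m*t), PV):
  t = 0.5000: CF_t = 1.550000, DF = 0.956938, PV = 1.483254
  t = 1.0000: CF_t = 1.550000, DF = 0.915730, PV = 1.419381
  t = 1.5000: CF_t = 1.550000, DF = 0.876297, PV = 1.358260
  t = 2.0000: CF_t = 1.550000, DF = 0.838561, PV = 1.299770
  t = 2.5000: CF_t = 1.550000, DF = 0.802451, PV = 1.243799
  t = 3.0000: CF_t = 1.550000, DF = 0.767896, PV = 1.190238
  t = 3.5000: CF_t = 1.550000, DF = 0.734828, PV = 1.138984
  t = 4.0000: CF_t = 1.550000, DF = 0.703185, PV = 1.089937
  t = 4.5000: CF_t = 1.550000, DF = 0.672904, PV = 1.043002
  t = 5.0000: CF_t = 101.550000, DF = 0.643928, PV = 65.390856
Price P = sum_t PV_t = 76.657481
Convexity numerator sum_t t*(t + 1/m) * CF_t / (1+y/m)^(m*t + 2):
  t = 0.5000: term = 0.679130
  t = 1.0000: term = 1.949655
  t = 1.5000: term = 3.731397
  t = 2.0000: term = 5.951192
  t = 2.5000: term = 8.542381
  t = 3.0000: term = 11.444338
  t = 3.5000: term = 14.602026
  t = 4.0000: term = 17.965582
  t = 4.5000: term = 21.489931
  t = 5.0000: term = 1646.710051
Convexity = (1/P) * sum = 1733.065683 / 76.657481 = 22.607913


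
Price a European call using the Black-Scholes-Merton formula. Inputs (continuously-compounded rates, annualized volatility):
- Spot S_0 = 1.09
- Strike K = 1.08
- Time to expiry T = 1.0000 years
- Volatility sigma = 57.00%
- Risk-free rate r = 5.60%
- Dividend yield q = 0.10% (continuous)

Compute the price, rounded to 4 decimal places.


Answer: Price = 0.2720

Derivation:
d1 = (ln(S/K) + (r - q + 0.5*sigma^2) * T) / (sigma * sqrt(T)) = 0.39766080
d2 = d1 - sigma * sqrt(T) = -0.17233920
exp(-rT) = 0.94553914; exp(-qT) = 0.99900050
C = S_0 * exp(-qT) * N(d1) - K * exp(-rT) * N(d2)
N(d1) = 0.65455988; N(d2) = 0.43158543
C = 1.0900 * 0.99900050 * 0.65455988 - 1.0800 * 0.94553914 * 0.43158543 = 0.2720


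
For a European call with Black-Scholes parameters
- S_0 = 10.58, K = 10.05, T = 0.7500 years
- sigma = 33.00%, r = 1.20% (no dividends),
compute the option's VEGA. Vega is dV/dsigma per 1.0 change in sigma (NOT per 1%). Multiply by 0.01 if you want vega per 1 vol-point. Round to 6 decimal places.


Answer: Vega = 3.433060

Derivation:
d1 = 0.3542141594; d2 = 0.0684257761
phi(d1) = 0.3746839649; exp(-qT) = 1.0000000000; exp(-rT) = 0.9910403788
Vega = S * exp(-qT) * phi(d1) * sqrt(T) = 10.5800 * 1.0000000000 * 0.3746839649 * 0.8660254038 = 3.433060


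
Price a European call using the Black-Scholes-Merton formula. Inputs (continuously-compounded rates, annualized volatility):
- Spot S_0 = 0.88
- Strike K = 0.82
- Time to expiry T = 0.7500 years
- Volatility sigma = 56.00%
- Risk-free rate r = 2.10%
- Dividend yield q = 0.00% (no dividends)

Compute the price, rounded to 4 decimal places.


d1 = (ln(S/K) + (r - q + 0.5*sigma^2) * T) / (sigma * sqrt(T)) = 0.42057404
d2 = d1 - sigma * sqrt(T) = -0.06440019
exp(-rT) = 0.98437338; exp(-qT) = 1.00000000
C = S_0 * exp(-qT) * N(d1) - K * exp(-rT) * N(d2)
N(d1) = 0.66296692; N(d2) = 0.47432579
C = 0.8800 * 1.00000000 * 0.66296692 - 0.8200 * 0.98437338 * 0.47432579 = 0.2005

Answer: Price = 0.2005


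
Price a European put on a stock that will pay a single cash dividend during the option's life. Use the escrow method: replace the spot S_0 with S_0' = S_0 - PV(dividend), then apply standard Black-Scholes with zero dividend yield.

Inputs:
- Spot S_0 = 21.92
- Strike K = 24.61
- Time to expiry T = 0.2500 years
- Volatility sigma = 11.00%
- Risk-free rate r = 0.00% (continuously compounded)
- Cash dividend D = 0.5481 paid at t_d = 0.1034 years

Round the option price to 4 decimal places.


PV(D) = D * exp(-r * t_d) = 0.5481 * 1.00000000 = 0.54810000
S_0' = S_0 - PV(D) = 21.9200 - 0.54810000 = 21.37190000
d1 = (ln(S_0'/K) + (r + sigma^2/2)*T) / (sigma*sqrt(T)) = -2.53751617
d2 = d1 - sigma*sqrt(T) = -2.59251617
exp(-rT) = 1.00000000
N(-d1) = 0.99441789; N(-d2) = 0.99523616
P = K * exp(-rT) * N(-d2) - S_0' * N(-d1) = 24.6100 * 1.00000000 * 0.99523616 - 21.37190000 * 0.99441789 = 3.2402

Answer: Price = 3.2402


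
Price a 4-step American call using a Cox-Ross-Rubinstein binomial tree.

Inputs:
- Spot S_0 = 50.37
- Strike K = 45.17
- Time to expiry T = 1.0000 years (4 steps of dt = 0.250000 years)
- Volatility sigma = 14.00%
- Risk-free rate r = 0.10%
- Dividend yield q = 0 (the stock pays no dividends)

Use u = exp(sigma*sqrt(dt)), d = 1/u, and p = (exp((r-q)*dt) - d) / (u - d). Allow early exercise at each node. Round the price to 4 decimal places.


Answer: Price = V(0,0) = 6.1133

Derivation:
dt = T/N = 0.250000
u = exp(sigma*sqrt(dt)) = 1.072508; d = 1/u = 0.932394
p = (exp((r-q)*dt) - d) / (u - d) = 0.484292
Discount per step: exp(-r*dt) = 0.999750
Stock lattice S(k, i) with i counting down-moves:
  k=0: S(0,0) = 50.3700
  k=1: S(1,0) = 54.0222; S(1,1) = 46.9647
  k=2: S(2,0) = 57.9393; S(2,1) = 50.3700; S(2,2) = 43.7896
  k=3: S(3,0) = 62.1404; S(3,1) = 54.0222; S(3,2) = 46.9647; S(3,3) = 40.8291
  k=4: S(4,0) = 66.6460; S(4,1) = 57.9393; S(4,2) = 50.3700; S(4,3) = 43.7896; S(4,4) = 38.0688
Terminal payoffs V(N, i) = max(S_T - K, 0):
  V(4,0) = 21.476049; V(4,1) = 12.769291; V(4,2) = 5.200000; V(4,3) = 0.000000; V(4,4) = 0.000000
Backward induction: V(k, i) = exp(-r*dt) * [p * V(k+1, i) + (1-p) * V(k+1, i+1)]; then take max(V_cont, immediate exercise) for American.
  V(3,0) = exp(-r*dt) * [p*21.476049 + (1-p)*12.769291] = 16.981655; exercise = 16.970364; V(3,0) = max -> 16.981655
  V(3,1) = exp(-r*dt) * [p*12.769291 + (1-p)*5.200000] = 8.863528; exercise = 8.852237; V(3,1) = max -> 8.863528
  V(3,2) = exp(-r*dt) * [p*5.200000 + (1-p)*0.000000] = 2.517687; exercise = 1.794677; V(3,2) = max -> 2.517687
  V(3,3) = exp(-r*dt) * [p*0.000000 + (1-p)*0.000000] = 0.000000; exercise = 0.000000; V(3,3) = max -> 0.000000
  V(2,0) = exp(-r*dt) * [p*16.981655 + (1-p)*8.863528] = 12.791871; exercise = 12.769291; V(2,0) = max -> 12.791871
  V(2,1) = exp(-r*dt) * [p*8.863528 + (1-p)*2.517687] = 5.589527; exercise = 5.200000; V(2,1) = max -> 5.589527
  V(2,2) = exp(-r*dt) * [p*2.517687 + (1-p)*0.000000] = 1.218990; exercise = 0.000000; V(2,2) = max -> 1.218990
  V(1,0) = exp(-r*dt) * [p*12.791871 + (1-p)*5.589527] = 9.075293; exercise = 8.852237; V(1,0) = max -> 9.075293
  V(1,1) = exp(-r*dt) * [p*5.589527 + (1-p)*1.218990] = 3.334771; exercise = 1.794677; V(1,1) = max -> 3.334771
  V(0,0) = exp(-r*dt) * [p*9.075293 + (1-p)*3.334771] = 6.113329; exercise = 5.200000; V(0,0) = max -> 6.113329


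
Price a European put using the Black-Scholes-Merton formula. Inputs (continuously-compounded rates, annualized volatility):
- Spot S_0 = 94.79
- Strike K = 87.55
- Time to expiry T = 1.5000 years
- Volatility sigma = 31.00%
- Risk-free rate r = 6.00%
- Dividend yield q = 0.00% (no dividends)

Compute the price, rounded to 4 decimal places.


Answer: Price = 7.0419

Derivation:
d1 = (ln(S/K) + (r - q + 0.5*sigma^2) * T) / (sigma * sqrt(T)) = 0.63615319
d2 = d1 - sigma * sqrt(T) = 0.25648228
exp(-rT) = 0.91393119; exp(-qT) = 1.00000000
P = K * exp(-rT) * N(-d2) - S_0 * exp(-qT) * N(-d1)
N(-d1) = 0.26233829; N(-d2) = 0.39878923
P = 87.5500 * 0.91393119 * 0.39878923 - 94.7900 * 1.00000000 * 0.26233829 = 7.0419


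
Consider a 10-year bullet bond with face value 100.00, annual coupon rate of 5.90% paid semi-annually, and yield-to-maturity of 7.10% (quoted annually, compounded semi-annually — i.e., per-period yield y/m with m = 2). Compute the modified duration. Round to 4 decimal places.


Coupon per period c = face * coupon_rate / m = 2.950000
Periods per year m = 2; per-period yield y/m = 0.035500
Number of cashflows N = 20
Cashflows (t years, CF_t, discount factor 1/(1+y/m)^(m*t), PV):
  t = 0.5000: CF_t = 2.950000, DF = 0.965717, PV = 2.848865
  t = 1.0000: CF_t = 2.950000, DF = 0.932609, PV = 2.751198
  t = 1.5000: CF_t = 2.950000, DF = 0.900637, PV = 2.656879
  t = 2.0000: CF_t = 2.950000, DF = 0.869760, PV = 2.565793
  t = 2.5000: CF_t = 2.950000, DF = 0.839942, PV = 2.477830
  t = 3.0000: CF_t = 2.950000, DF = 0.811147, PV = 2.392883
  t = 3.5000: CF_t = 2.950000, DF = 0.783338, PV = 2.310848
  t = 4.0000: CF_t = 2.950000, DF = 0.756483, PV = 2.231625
  t = 4.5000: CF_t = 2.950000, DF = 0.730549, PV = 2.155118
  t = 5.0000: CF_t = 2.950000, DF = 0.705503, PV = 2.081234
  t = 5.5000: CF_t = 2.950000, DF = 0.681316, PV = 2.009883
  t = 6.0000: CF_t = 2.950000, DF = 0.657959, PV = 1.940979
  t = 6.5000: CF_t = 2.950000, DF = 0.635402, PV = 1.874436
  t = 7.0000: CF_t = 2.950000, DF = 0.613619, PV = 1.810175
  t = 7.5000: CF_t = 2.950000, DF = 0.592582, PV = 1.748117
  t = 8.0000: CF_t = 2.950000, DF = 0.572267, PV = 1.688186
  t = 8.5000: CF_t = 2.950000, DF = 0.552648, PV = 1.630310
  t = 9.0000: CF_t = 2.950000, DF = 0.533701, PV = 1.574418
  t = 9.5000: CF_t = 2.950000, DF = 0.515404, PV = 1.520443
  t = 10.0000: CF_t = 102.950000, DF = 0.497735, PV = 51.241789
Price P = sum_t PV_t = 91.511009
First compute Macaulay numerator sum_t t * PV_t:
  t * PV_t at t = 0.5000: 1.424433
  t * PV_t at t = 1.0000: 2.751198
  t * PV_t at t = 1.5000: 3.985318
  t * PV_t at t = 2.0000: 5.131586
  t * PV_t at t = 2.5000: 6.194575
  t * PV_t at t = 3.0000: 7.178648
  t * PV_t at t = 3.5000: 8.087966
  t * PV_t at t = 4.0000: 8.926499
  t * PV_t at t = 4.5000: 9.698032
  t * PV_t at t = 5.0000: 10.406172
  t * PV_t at t = 5.5000: 11.054359
  t * PV_t at t = 6.0000: 11.645872
  t * PV_t at t = 6.5000: 12.183836
  t * PV_t at t = 7.0000: 12.671225
  t * PV_t at t = 7.5000: 13.110877
  t * PV_t at t = 8.0000: 13.505490
  t * PV_t at t = 8.5000: 13.857637
  t * PV_t at t = 9.0000: 14.169766
  t * PV_t at t = 9.5000: 14.444206
  t * PV_t at t = 10.0000: 512.417893
Macaulay duration D = 692.845587 / 91.511009 = 7.571172
Modified duration = D / (1 + y/m) = 7.571172 / (1 + 0.035500) = 7.311610

Answer: Modified duration = 7.3116


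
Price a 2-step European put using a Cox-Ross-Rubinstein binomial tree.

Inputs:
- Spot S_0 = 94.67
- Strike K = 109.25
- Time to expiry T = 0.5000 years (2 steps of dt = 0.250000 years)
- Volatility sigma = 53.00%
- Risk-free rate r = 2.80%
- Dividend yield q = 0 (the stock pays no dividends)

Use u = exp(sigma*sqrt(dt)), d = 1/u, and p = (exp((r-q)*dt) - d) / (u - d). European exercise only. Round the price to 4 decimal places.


Answer: Price = V(0,0) = 23.2363

Derivation:
dt = T/N = 0.250000
u = exp(sigma*sqrt(dt)) = 1.303431; d = 1/u = 0.767206
p = (exp((r-q)*dt) - d) / (u - d) = 0.447235
Discount per step: exp(-r*dt) = 0.993024
Stock lattice S(k, i) with i counting down-moves:
  k=0: S(0,0) = 94.6700
  k=1: S(1,0) = 123.3958; S(1,1) = 72.6314
  k=2: S(2,0) = 160.8379; S(2,1) = 94.6700; S(2,2) = 55.7232
Terminal payoffs V(N, i) = max(K - S_T, 0):
  V(2,0) = 0.000000; V(2,1) = 14.580000; V(2,2) = 53.526768
Backward induction: V(k, i) = exp(-r*dt) * [p * V(k+1, i) + (1-p) * V(k+1, i+1)].
  V(1,0) = exp(-r*dt) * [p*0.000000 + (1-p)*14.580000] = 8.003095
  V(1,1) = exp(-r*dt) * [p*14.580000 + (1-p)*53.526768] = 35.856533
  V(0,0) = exp(-r*dt) * [p*8.003095 + (1-p)*35.856533] = 23.236276


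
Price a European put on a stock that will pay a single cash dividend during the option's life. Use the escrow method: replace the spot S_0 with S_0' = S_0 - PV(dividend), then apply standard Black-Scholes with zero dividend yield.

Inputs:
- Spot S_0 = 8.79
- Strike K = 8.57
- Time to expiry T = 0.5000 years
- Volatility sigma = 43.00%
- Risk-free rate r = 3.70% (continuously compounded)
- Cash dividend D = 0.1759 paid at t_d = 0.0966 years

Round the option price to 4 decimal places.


PV(D) = D * exp(-r * t_d) = 0.1759 * 0.99643218 = 0.17527242
S_0' = S_0 - PV(D) = 8.7900 - 0.17527242 = 8.61472758
d1 = (ln(S_0'/K) + (r + sigma^2/2)*T) / (sigma*sqrt(T)) = 0.22999229
d2 = d1 - sigma*sqrt(T) = -0.07406363
exp(-rT) = 0.98167007
N(-d1) = 0.40904888; N(-d2) = 0.52952012
P = K * exp(-rT) * N(-d2) - S_0' * N(-d1) = 8.5700 * 0.98167007 * 0.52952012 - 8.61472758 * 0.40904888 = 0.9310

Answer: Price = 0.9310


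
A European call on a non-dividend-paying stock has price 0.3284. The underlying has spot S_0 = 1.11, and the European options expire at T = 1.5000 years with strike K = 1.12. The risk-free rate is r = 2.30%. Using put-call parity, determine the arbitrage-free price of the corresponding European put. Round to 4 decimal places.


Put-call parity: C - P = S_0 * exp(-qT) - K * exp(-rT).
S_0 * exp(-qT) = 1.1100 * 1.00000000 = 1.11000000
K * exp(-rT) = 1.1200 * 0.96608834 = 1.08201894
P = C - S*exp(-qT) + K*exp(-rT)
P = 0.3284 - 1.11000000 + 1.08201894 = 0.3004

Answer: Put price = 0.3004


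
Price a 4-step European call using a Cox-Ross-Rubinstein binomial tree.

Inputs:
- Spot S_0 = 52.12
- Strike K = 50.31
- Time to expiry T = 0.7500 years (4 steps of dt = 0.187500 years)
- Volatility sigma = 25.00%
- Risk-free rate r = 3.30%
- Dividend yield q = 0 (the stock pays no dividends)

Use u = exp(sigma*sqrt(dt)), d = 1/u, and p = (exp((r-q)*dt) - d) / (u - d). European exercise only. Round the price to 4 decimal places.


Answer: Price = V(0,0) = 6.0541

Derivation:
dt = T/N = 0.187500
u = exp(sigma*sqrt(dt)) = 1.114330; d = 1/u = 0.897400
p = (exp((r-q)*dt) - d) / (u - d) = 0.501575
Discount per step: exp(-r*dt) = 0.993832
Stock lattice S(k, i) with i counting down-moves:
  k=0: S(0,0) = 52.1200
  k=1: S(1,0) = 58.0789; S(1,1) = 46.7725
  k=2: S(2,0) = 64.7190; S(2,1) = 52.1200; S(2,2) = 41.9737
  k=3: S(3,0) = 72.1183; S(3,1) = 58.0789; S(3,2) = 46.7725; S(3,3) = 37.6672
  k=4: S(4,0) = 80.3636; S(4,1) = 64.7190; S(4,2) = 52.1200; S(4,3) = 41.9737; S(4,4) = 33.8025
Terminal payoffs V(N, i) = max(S_T - K, 0):
  V(4,0) = 30.053609; V(4,1) = 14.409018; V(4,2) = 1.810000; V(4,3) = 0.000000; V(4,4) = 0.000000
Backward induction: V(k, i) = exp(-r*dt) * [p * V(k+1, i) + (1-p) * V(k+1, i+1)].
  V(3,0) = exp(-r*dt) * [p*30.053609 + (1-p)*14.409018] = 22.118665
  V(3,1) = exp(-r*dt) * [p*14.409018 + (1-p)*1.810000] = 8.079203
  V(3,2) = exp(-r*dt) * [p*1.810000 + (1-p)*0.000000] = 0.902250
  V(3,3) = exp(-r*dt) * [p*0.000000 + (1-p)*0.000000] = 0.000000
  V(2,0) = exp(-r*dt) * [p*22.118665 + (1-p)*8.079203] = 15.027768
  V(2,1) = exp(-r*dt) * [p*8.079203 + (1-p)*0.902250] = 4.474257
  V(2,2) = exp(-r*dt) * [p*0.902250 + (1-p)*0.000000] = 0.449754
  V(1,0) = exp(-r*dt) * [p*15.027768 + (1-p)*4.474257] = 9.707380
  V(1,1) = exp(-r*dt) * [p*4.474257 + (1-p)*0.449754] = 2.453117
  V(0,0) = exp(-r*dt) * [p*9.707380 + (1-p)*2.453117] = 6.054095


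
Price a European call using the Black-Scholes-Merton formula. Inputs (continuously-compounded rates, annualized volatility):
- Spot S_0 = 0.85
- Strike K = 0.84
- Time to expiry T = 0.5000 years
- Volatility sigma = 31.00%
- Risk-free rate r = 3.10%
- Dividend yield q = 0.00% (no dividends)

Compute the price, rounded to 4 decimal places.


d1 = (ln(S/K) + (r - q + 0.5*sigma^2) * T) / (sigma * sqrt(T)) = 0.23430078
d2 = d1 - sigma * sqrt(T) = 0.01509768
exp(-rT) = 0.98461951; exp(-qT) = 1.00000000
C = S_0 * exp(-qT) * N(d1) - K * exp(-rT) * N(d2)
N(d1) = 0.59262426; N(d2) = 0.50602287
C = 0.8500 * 1.00000000 * 0.59262426 - 0.8400 * 0.98461951 * 0.50602287 = 0.0852

Answer: Price = 0.0852


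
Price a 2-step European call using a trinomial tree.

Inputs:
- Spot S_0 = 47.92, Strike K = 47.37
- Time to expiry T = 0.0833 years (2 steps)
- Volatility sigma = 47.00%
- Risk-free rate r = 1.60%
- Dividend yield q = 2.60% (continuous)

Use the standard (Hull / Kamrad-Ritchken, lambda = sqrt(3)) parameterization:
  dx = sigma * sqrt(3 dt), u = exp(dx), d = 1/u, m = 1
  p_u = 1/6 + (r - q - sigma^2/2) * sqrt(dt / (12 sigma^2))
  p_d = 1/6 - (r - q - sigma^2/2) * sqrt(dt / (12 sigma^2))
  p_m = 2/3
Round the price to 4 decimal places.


dt = T/N = 0.041650; dx = sigma*sqrt(3*dt) = 0.166137
u = exp(dx) = 1.180735; d = 1/u = 0.846930
p_u = 0.151568, p_m = 0.666667, p_d = 0.181765
Discount per step: exp(-r*dt) = 0.999334
Stock lattice S(k, j) with j the centered position index:
  k=0: S(0,+0) = 47.9200
  k=1: S(1,-1) = 40.5849; S(1,+0) = 47.9200; S(1,+1) = 56.5808
  k=2: S(2,-2) = 34.3726; S(2,-1) = 40.5849; S(2,+0) = 47.9200; S(2,+1) = 56.5808; S(2,+2) = 66.8069
Terminal payoffs V(N, j) = max(S_T - K, 0):
  V(2,-2) = 0.000000; V(2,-1) = 0.000000; V(2,+0) = 0.550000; V(2,+1) = 9.210806; V(2,+2) = 19.436920
Backward induction: V(k, j) = exp(-r*dt) * [p_u * V(k+1, j+1) + p_m * V(k+1, j) + p_d * V(k+1, j-1)]
  V(1,-1) = exp(-r*dt) * [p_u*0.550000 + p_m*0.000000 + p_d*0.000000] = 0.083307
  V(1,+0) = exp(-r*dt) * [p_u*9.210806 + p_m*0.550000 + p_d*0.000000] = 1.761560
  V(1,+1) = exp(-r*dt) * [p_u*19.436920 + p_m*9.210806 + p_d*0.550000] = 9.180412
  V(0,+0) = exp(-r*dt) * [p_u*9.180412 + p_m*1.761560 + p_d*0.083307] = 2.579257

Answer: Price = V(0,0) = 2.5793


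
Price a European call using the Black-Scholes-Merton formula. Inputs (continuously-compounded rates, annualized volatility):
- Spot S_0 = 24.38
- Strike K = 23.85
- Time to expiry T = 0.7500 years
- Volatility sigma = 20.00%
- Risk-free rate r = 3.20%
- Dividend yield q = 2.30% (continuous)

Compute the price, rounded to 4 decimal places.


Answer: Price = 1.9920

Derivation:
d1 = (ln(S/K) + (r - q + 0.5*sigma^2) * T) / (sigma * sqrt(T)) = 0.25246896
d2 = d1 - sigma * sqrt(T) = 0.07926388
exp(-rT) = 0.97628571; exp(-qT) = 0.98289793
C = S_0 * exp(-qT) * N(d1) - K * exp(-rT) * N(d2)
N(d1) = 0.59966070; N(d2) = 0.53158863
C = 24.3800 * 0.98289793 * 0.59966070 - 23.8500 * 0.97628571 * 0.53158863 = 1.9920


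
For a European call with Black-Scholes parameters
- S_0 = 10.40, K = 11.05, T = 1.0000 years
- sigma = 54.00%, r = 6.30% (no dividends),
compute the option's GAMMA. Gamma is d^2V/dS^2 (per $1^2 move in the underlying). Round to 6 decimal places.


Answer: Gamma = 0.068412

Derivation:
d1 = 0.2743988485; d2 = -0.2656011515
phi(d1) = 0.3842023557; exp(-qT) = 1.0000000000; exp(-rT) = 0.9389434737
Gamma = exp(-qT) * phi(d1) / (S * sigma * sqrt(T)) = 1.0000000000 * 0.3842023557 / (10.4000 * 0.5400 * 1.0000000000) = 0.068412


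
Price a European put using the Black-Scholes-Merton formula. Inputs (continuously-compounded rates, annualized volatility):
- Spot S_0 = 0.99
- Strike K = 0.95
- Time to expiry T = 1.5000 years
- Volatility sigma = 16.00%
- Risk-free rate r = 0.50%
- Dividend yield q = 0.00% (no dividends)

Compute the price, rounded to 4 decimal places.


d1 = (ln(S/K) + (r - q + 0.5*sigma^2) * T) / (sigma * sqrt(T)) = 0.34671996
d2 = d1 - sigma * sqrt(T) = 0.15076078
exp(-rT) = 0.99252805; exp(-qT) = 1.00000000
P = K * exp(-rT) * N(-d2) - S_0 * exp(-qT) * N(-d1)
N(-d1) = 0.36440086; N(-d2) = 0.44008221
P = 0.9500 * 0.99252805 * 0.44008221 - 0.9900 * 1.00000000 * 0.36440086 = 0.0542

Answer: Price = 0.0542


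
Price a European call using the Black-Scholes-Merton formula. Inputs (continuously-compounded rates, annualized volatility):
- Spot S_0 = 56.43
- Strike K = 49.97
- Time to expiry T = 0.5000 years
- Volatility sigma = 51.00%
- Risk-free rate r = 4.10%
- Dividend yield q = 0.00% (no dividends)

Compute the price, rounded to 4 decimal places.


Answer: Price = 11.8472

Derivation:
d1 = (ln(S/K) + (r - q + 0.5*sigma^2) * T) / (sigma * sqrt(T)) = 0.57429024
d2 = d1 - sigma * sqrt(T) = 0.21366578
exp(-rT) = 0.97970870; exp(-qT) = 1.00000000
C = S_0 * exp(-qT) * N(d1) - K * exp(-rT) * N(d2)
N(d1) = 0.71711429; N(d2) = 0.58459615
C = 56.4300 * 1.00000000 * 0.71711429 - 49.9700 * 0.97970870 * 0.58459615 = 11.8472


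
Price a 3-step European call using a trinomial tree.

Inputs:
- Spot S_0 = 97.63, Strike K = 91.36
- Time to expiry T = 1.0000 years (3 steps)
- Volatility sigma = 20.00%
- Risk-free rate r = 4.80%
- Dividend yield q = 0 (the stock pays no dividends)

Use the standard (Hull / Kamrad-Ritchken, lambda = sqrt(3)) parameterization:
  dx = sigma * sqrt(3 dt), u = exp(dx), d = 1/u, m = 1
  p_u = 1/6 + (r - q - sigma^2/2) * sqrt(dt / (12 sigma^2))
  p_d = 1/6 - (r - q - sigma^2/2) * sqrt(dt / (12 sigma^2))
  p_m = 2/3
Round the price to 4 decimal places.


dt = T/N = 0.333333; dx = sigma*sqrt(3*dt) = 0.200000
u = exp(dx) = 1.221403; d = 1/u = 0.818731
p_u = 0.190000, p_m = 0.666667, p_d = 0.143333
Discount per step: exp(-r*dt) = 0.984127
Stock lattice S(k, j) with j the centered position index:
  k=0: S(0,+0) = 97.6300
  k=1: S(1,-1) = 79.9327; S(1,+0) = 97.6300; S(1,+1) = 119.2456
  k=2: S(2,-2) = 65.4433; S(2,-1) = 79.9327; S(2,+0) = 97.6300; S(2,+1) = 119.2456; S(2,+2) = 145.6468
  k=3: S(3,-3) = 53.5805; S(3,-2) = 65.4433; S(3,-1) = 79.9327; S(3,+0) = 97.6300; S(3,+1) = 119.2456; S(3,+2) = 145.6468; S(3,+3) = 177.8935
Terminal payoffs V(N, j) = max(S_T - K, 0):
  V(3,-3) = 0.000000; V(3,-2) = 0.000000; V(3,-1) = 0.000000; V(3,+0) = 6.270000; V(3,+1) = 27.885551; V(3,+2) = 54.286845; V(3,+3) = 86.533458
Backward induction: V(k, j) = exp(-r*dt) * [p_u * V(k+1, j+1) + p_m * V(k+1, j) + p_d * V(k+1, j-1)]
  V(2,-2) = exp(-r*dt) * [p_u*0.000000 + p_m*0.000000 + p_d*0.000000] = 0.000000
  V(2,-1) = exp(-r*dt) * [p_u*6.270000 + p_m*0.000000 + p_d*0.000000] = 1.172391
  V(2,+0) = exp(-r*dt) * [p_u*27.885551 + p_m*6.270000 + p_d*0.000000] = 9.327809
  V(2,+1) = exp(-r*dt) * [p_u*54.286845 + p_m*27.885551 + p_d*6.270000] = 29.330506
  V(2,+2) = exp(-r*dt) * [p_u*86.533458 + p_m*54.286845 + p_d*27.885551] = 55.730654
  V(1,-1) = exp(-r*dt) * [p_u*9.327809 + p_m*1.172391 + p_d*0.000000] = 2.513341
  V(1,+0) = exp(-r*dt) * [p_u*29.330506 + p_m*9.327809 + p_d*1.172391] = 11.769551
  V(1,+1) = exp(-r*dt) * [p_u*55.730654 + p_m*29.330506 + p_d*9.327809] = 30.979817
  V(0,+0) = exp(-r*dt) * [p_u*30.979817 + p_m*11.769551 + p_d*2.513341] = 13.869088

Answer: Price = V(0,0) = 13.8691


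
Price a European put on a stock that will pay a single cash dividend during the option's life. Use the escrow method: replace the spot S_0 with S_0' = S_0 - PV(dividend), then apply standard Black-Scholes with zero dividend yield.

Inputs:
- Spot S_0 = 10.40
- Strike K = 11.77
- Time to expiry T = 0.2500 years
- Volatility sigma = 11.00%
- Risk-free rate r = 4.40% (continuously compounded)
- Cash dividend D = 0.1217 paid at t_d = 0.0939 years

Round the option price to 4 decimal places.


PV(D) = D * exp(-r * t_d) = 0.1217 * 0.99587692 = 0.12119822
S_0' = S_0 - PV(D) = 10.4000 - 0.12119822 = 10.27880178
d1 = (ln(S_0'/K) + (r + sigma^2/2)*T) / (sigma*sqrt(T)) = -2.23559503
d2 = d1 - sigma*sqrt(T) = -2.29059503
exp(-rT) = 0.98906028
N(-d1) = 0.98731084; N(-d2) = 0.98900658
P = K * exp(-rT) * N(-d2) - S_0' * N(-d1) = 11.7700 * 0.98906028 * 0.98900658 - 10.27880178 * 0.98731084 = 1.3649

Answer: Price = 1.3649


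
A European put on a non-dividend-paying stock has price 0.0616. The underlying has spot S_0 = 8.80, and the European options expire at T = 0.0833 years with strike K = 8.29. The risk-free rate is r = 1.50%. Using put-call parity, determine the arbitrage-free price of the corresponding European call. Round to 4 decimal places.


Put-call parity: C - P = S_0 * exp(-qT) - K * exp(-rT).
S_0 * exp(-qT) = 8.8000 * 1.00000000 = 8.80000000
K * exp(-rT) = 8.2900 * 0.99875128 = 8.27964811
C = P + S*exp(-qT) - K*exp(-rT)
C = 0.0616 + 8.80000000 - 8.27964811 = 0.5820

Answer: Call price = 0.5820


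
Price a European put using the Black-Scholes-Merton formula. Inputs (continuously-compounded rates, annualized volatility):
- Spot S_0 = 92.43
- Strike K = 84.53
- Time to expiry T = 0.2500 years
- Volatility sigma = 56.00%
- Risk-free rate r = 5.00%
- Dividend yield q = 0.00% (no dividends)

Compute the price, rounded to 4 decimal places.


d1 = (ln(S/K) + (r - q + 0.5*sigma^2) * T) / (sigma * sqrt(T)) = 0.50373250
d2 = d1 - sigma * sqrt(T) = 0.22373250
exp(-rT) = 0.98757780; exp(-qT) = 1.00000000
P = K * exp(-rT) * N(-d2) - S_0 * exp(-qT) * N(-d1)
N(-d1) = 0.30722468; N(-d2) = 0.41148273
P = 84.5300 * 0.98757780 * 0.41148273 - 92.4300 * 1.00000000 * 0.30722468 = 5.9538

Answer: Price = 5.9538


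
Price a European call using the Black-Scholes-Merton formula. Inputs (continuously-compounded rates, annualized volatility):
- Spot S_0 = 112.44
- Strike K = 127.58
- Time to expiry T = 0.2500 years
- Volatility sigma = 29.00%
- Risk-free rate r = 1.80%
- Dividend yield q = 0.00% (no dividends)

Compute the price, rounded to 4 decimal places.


Answer: Price = 1.9364

Derivation:
d1 = (ln(S/K) + (r - q + 0.5*sigma^2) * T) / (sigma * sqrt(T)) = -0.76766464
d2 = d1 - sigma * sqrt(T) = -0.91266464
exp(-rT) = 0.99551011; exp(-qT) = 1.00000000
C = S_0 * exp(-qT) * N(d1) - K * exp(-rT) * N(d2)
N(d1) = 0.22134322; N(d2) = 0.18070947
C = 112.4400 * 1.00000000 * 0.22134322 - 127.5800 * 0.99551011 * 0.18070947 = 1.9364


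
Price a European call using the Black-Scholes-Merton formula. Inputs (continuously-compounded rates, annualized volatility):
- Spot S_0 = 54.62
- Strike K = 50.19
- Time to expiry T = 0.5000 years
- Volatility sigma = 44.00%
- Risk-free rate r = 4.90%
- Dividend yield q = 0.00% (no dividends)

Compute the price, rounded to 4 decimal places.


d1 = (ln(S/K) + (r - q + 0.5*sigma^2) * T) / (sigma * sqrt(T)) = 0.50617375
d2 = d1 - sigma * sqrt(T) = 0.19504677
exp(-rT) = 0.97579769; exp(-qT) = 1.00000000
C = S_0 * exp(-qT) * N(d1) - K * exp(-rT) * N(d2)
N(d1) = 0.69363266; N(d2) = 0.57732183
C = 54.6200 * 1.00000000 * 0.69363266 - 50.1900 * 0.97579769 * 0.57732183 = 9.6117

Answer: Price = 9.6117


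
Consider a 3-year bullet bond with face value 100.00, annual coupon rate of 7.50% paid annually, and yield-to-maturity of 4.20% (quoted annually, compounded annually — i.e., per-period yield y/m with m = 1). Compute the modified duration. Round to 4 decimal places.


Coupon per period c = face * coupon_rate / m = 7.500000
Periods per year m = 1; per-period yield y/m = 0.042000
Number of cashflows N = 3
Cashflows (t years, CF_t, discount factor 1/(1+y/m)^(m*t), PV):
  t = 1.0000: CF_t = 7.500000, DF = 0.959693, PV = 7.197697
  t = 2.0000: CF_t = 7.500000, DF = 0.921010, PV = 6.907578
  t = 3.0000: CF_t = 107.500000, DF = 0.883887, PV = 95.017874
Price P = sum_t PV_t = 109.123149
First compute Macaulay numerator sum_t t * PV_t:
  t * PV_t at t = 1.0000: 7.197697
  t * PV_t at t = 2.0000: 13.815157
  t * PV_t at t = 3.0000: 285.053621
Macaulay duration D = 306.066475 / 109.123149 = 2.804780
Modified duration = D / (1 + y/m) = 2.804780 / (1 + 0.042000) = 2.691728

Answer: Modified duration = 2.6917


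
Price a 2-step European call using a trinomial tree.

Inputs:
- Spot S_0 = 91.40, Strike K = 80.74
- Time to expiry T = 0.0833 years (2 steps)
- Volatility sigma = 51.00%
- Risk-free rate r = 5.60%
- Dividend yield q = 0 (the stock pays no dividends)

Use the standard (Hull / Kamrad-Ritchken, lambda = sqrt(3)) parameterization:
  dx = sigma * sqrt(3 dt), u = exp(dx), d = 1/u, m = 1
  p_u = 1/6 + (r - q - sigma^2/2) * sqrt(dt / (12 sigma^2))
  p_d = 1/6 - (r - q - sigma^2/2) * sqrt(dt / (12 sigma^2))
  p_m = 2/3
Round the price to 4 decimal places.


Answer: Price = V(0,0) = 12.5819

Derivation:
dt = T/N = 0.041650; dx = sigma*sqrt(3*dt) = 0.180276
u = exp(dx) = 1.197548; d = 1/u = 0.835040
p_u = 0.158113, p_m = 0.666667, p_d = 0.175221
Discount per step: exp(-r*dt) = 0.997670
Stock lattice S(k, j) with j the centered position index:
  k=0: S(0,+0) = 91.4000
  k=1: S(1,-1) = 76.3226; S(1,+0) = 91.4000; S(1,+1) = 109.4559
  k=2: S(2,-2) = 63.7324; S(2,-1) = 76.3226; S(2,+0) = 91.4000; S(2,+1) = 109.4559; S(2,+2) = 131.0787
Terminal payoffs V(N, j) = max(S_T - K, 0):
  V(2,-2) = 0.000000; V(2,-1) = 0.000000; V(2,+0) = 10.660000; V(2,+1) = 28.715890; V(2,+2) = 50.338687
Backward induction: V(k, j) = exp(-r*dt) * [p_u * V(k+1, j+1) + p_m * V(k+1, j) + p_d * V(k+1, j-1)]
  V(1,-1) = exp(-r*dt) * [p_u*10.660000 + p_m*0.000000 + p_d*0.000000] = 1.681554
  V(1,+0) = exp(-r*dt) * [p_u*28.715890 + p_m*10.660000 + p_d*0.000000] = 11.619877
  V(1,+1) = exp(-r*dt) * [p_u*50.338687 + p_m*28.715890 + p_d*10.660000] = 28.903468
  V(0,+0) = exp(-r*dt) * [p_u*28.903468 + p_m*11.619877 + p_d*1.681554] = 12.581851


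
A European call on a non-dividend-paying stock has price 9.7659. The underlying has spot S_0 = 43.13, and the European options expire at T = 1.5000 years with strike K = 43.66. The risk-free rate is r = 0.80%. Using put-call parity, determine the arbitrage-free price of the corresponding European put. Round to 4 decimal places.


Put-call parity: C - P = S_0 * exp(-qT) - K * exp(-rT).
S_0 * exp(-qT) = 43.1300 * 1.00000000 = 43.13000000
K * exp(-rT) = 43.6600 * 0.98807171 = 43.13921098
P = C - S*exp(-qT) + K*exp(-rT)
P = 9.7659 - 43.13000000 + 43.13921098 = 9.7751

Answer: Put price = 9.7751


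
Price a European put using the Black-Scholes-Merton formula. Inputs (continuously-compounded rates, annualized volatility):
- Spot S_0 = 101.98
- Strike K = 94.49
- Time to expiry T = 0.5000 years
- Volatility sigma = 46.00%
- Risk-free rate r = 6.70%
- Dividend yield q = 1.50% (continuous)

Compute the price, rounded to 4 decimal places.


d1 = (ln(S/K) + (r - q + 0.5*sigma^2) * T) / (sigma * sqrt(T)) = 0.47709019
d2 = d1 - sigma * sqrt(T) = 0.15182107
exp(-rT) = 0.96705491; exp(-qT) = 0.99252805
P = K * exp(-rT) * N(-d2) - S_0 * exp(-qT) * N(-d1)
N(-d1) = 0.31664895; N(-d2) = 0.43966403
P = 94.4900 * 0.96705491 * 0.43966403 - 101.9800 * 0.99252805 * 0.31664895 = 8.1246

Answer: Price = 8.1246


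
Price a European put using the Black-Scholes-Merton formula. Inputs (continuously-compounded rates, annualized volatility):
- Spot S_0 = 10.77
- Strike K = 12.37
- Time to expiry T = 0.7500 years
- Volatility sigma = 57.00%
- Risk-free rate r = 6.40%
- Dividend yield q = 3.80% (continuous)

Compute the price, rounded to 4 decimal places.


Answer: Price = 2.8924

Derivation:
d1 = (ln(S/K) + (r - q + 0.5*sigma^2) * T) / (sigma * sqrt(T)) = 0.00572854
d2 = d1 - sigma * sqrt(T) = -0.48790594
exp(-rT) = 0.95313379; exp(-qT) = 0.97190229
P = K * exp(-rT) * N(-d2) - S_0 * exp(-qT) * N(-d1)
N(-d1) = 0.49771466; N(-d2) = 0.68719177
P = 12.3700 * 0.95313379 * 0.68719177 - 10.7700 * 0.97190229 * 0.49771466 = 2.8924


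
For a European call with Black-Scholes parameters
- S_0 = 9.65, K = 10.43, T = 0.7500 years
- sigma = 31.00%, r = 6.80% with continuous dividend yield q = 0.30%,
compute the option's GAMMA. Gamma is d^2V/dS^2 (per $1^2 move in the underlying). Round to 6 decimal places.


Answer: Gamma = 0.153590

Derivation:
d1 = 0.0262941938; d2 = -0.2421736814
phi(d1) = 0.3988043930; exp(-qT) = 0.9977525294; exp(-rT) = 0.9502786705
Gamma = exp(-qT) * phi(d1) / (S * sigma * sqrt(T)) = 0.9977525294 * 0.3988043930 / (9.6500 * 0.3100 * 0.8660254038) = 0.153590


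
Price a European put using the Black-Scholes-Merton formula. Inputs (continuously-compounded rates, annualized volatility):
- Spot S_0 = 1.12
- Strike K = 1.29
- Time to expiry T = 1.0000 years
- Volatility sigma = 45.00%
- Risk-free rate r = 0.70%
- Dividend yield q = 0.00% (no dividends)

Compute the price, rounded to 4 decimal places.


Answer: Price = 0.3035

Derivation:
d1 = (ln(S/K) + (r - q + 0.5*sigma^2) * T) / (sigma * sqrt(T)) = -0.07347452
d2 = d1 - sigma * sqrt(T) = -0.52347452
exp(-rT) = 0.99302444; exp(-qT) = 1.00000000
P = K * exp(-rT) * N(-d2) - S_0 * exp(-qT) * N(-d1)
N(-d1) = 0.52928574; N(-d2) = 0.69967796
P = 1.2900 * 0.99302444 * 0.69967796 - 1.1200 * 1.00000000 * 0.52928574 = 0.3035


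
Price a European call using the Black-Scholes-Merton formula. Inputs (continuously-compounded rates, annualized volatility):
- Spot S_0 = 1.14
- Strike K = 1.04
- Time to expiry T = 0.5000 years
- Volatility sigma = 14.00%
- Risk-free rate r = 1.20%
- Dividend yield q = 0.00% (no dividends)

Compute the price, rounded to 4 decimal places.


Answer: Price = 0.1154

Derivation:
d1 = (ln(S/K) + (r - q + 0.5*sigma^2) * T) / (sigma * sqrt(T)) = 1.03750292
d2 = d1 - sigma * sqrt(T) = 0.93850797
exp(-rT) = 0.99401796; exp(-qT) = 1.00000000
C = S_0 * exp(-qT) * N(d1) - K * exp(-rT) * N(d2)
N(d1) = 0.85024923; N(d2) = 0.82600829
C = 1.1400 * 1.00000000 * 0.85024923 - 1.0400 * 0.99401796 * 0.82600829 = 0.1154


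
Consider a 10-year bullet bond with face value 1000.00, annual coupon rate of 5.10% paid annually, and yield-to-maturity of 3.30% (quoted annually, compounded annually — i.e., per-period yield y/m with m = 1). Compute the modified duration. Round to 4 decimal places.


Answer: Modified duration = 7.9629

Derivation:
Coupon per period c = face * coupon_rate / m = 51.000000
Periods per year m = 1; per-period yield y/m = 0.033000
Number of cashflows N = 10
Cashflows (t years, CF_t, discount factor 1/(1+y/m)^(m*t), PV):
  t = 1.0000: CF_t = 51.000000, DF = 0.968054, PV = 49.370765
  t = 2.0000: CF_t = 51.000000, DF = 0.937129, PV = 47.793577
  t = 3.0000: CF_t = 51.000000, DF = 0.907192, PV = 46.266773
  t = 4.0000: CF_t = 51.000000, DF = 0.878211, PV = 44.788745
  t = 5.0000: CF_t = 51.000000, DF = 0.850156, PV = 43.357933
  t = 6.0000: CF_t = 51.000000, DF = 0.822997, PV = 41.972829
  t = 7.0000: CF_t = 51.000000, DF = 0.796705, PV = 40.631974
  t = 8.0000: CF_t = 51.000000, DF = 0.771254, PV = 39.333954
  t = 9.0000: CF_t = 51.000000, DF = 0.746616, PV = 38.077400
  t = 10.0000: CF_t = 1051.000000, DF = 0.722764, PV = 759.625440
Price P = sum_t PV_t = 1151.219389
First compute Macaulay numerator sum_t t * PV_t:
  t * PV_t at t = 1.0000: 49.370765
  t * PV_t at t = 2.0000: 95.587153
  t * PV_t at t = 3.0000: 138.800320
  t * PV_t at t = 4.0000: 179.154979
  t * PV_t at t = 5.0000: 216.789664
  t * PV_t at t = 6.0000: 251.836977
  t * PV_t at t = 7.0000: 284.423820
  t * PV_t at t = 8.0000: 314.671631
  t * PV_t at t = 9.0000: 342.696597
  t * PV_t at t = 10.0000: 7596.254399
Macaulay duration D = 9469.586304 / 1151.219389 = 8.225701
Modified duration = D / (1 + y/m) = 8.225701 / (1 + 0.033000) = 7.962924
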